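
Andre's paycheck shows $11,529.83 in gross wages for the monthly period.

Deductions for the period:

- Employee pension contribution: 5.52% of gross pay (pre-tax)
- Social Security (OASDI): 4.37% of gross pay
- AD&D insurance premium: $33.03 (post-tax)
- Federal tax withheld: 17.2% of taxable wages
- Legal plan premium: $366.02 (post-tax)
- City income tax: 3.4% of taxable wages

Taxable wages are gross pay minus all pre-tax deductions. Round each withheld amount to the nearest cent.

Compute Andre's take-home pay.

$7,746.45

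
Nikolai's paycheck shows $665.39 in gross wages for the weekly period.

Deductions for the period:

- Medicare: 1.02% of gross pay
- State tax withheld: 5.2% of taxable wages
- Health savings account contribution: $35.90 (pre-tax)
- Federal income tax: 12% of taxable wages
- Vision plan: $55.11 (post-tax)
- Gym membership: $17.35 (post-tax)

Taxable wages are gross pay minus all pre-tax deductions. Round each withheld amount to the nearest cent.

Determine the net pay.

Health savings account contribution: $35.90
Taxable wages = $665.39 − $35.90 = $629.49
Federal income tax: $629.49 × 0.12 = $75.54
State tax withheld: $629.49 × 0.052 = $32.73
Medicare: $665.39 × 0.0102 = $6.79
Gym membership: $17.35
Vision plan: $55.11
Total deductions = $35.90 + $75.54 + $32.73 + $6.79 + $17.35 + $55.11 = $223.42
Net pay = $665.39 − $223.42 = $441.97

$441.97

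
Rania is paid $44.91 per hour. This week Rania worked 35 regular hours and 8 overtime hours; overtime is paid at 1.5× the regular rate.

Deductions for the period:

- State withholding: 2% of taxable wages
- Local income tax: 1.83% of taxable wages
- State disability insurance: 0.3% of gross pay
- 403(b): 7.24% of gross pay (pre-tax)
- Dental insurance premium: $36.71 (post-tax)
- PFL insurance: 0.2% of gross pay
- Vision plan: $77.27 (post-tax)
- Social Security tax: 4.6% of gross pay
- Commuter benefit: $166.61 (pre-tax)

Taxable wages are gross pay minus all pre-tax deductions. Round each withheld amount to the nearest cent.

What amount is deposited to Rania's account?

$1501.10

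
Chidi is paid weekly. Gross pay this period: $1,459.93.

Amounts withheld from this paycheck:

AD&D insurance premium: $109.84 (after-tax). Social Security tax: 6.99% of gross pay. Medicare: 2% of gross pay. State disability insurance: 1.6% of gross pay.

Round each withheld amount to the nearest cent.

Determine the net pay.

Medicare: $1,459.93 × 0.02 = $29.20
State disability insurance: $1,459.93 × 0.016 = $23.36
Social Security tax: $1,459.93 × 0.0699 = $102.05
AD&D insurance premium: $109.84
Total deductions = $29.20 + $23.36 + $102.05 + $109.84 = $264.45
Net pay = $1,459.93 − $264.45 = $1,195.48

$1,195.48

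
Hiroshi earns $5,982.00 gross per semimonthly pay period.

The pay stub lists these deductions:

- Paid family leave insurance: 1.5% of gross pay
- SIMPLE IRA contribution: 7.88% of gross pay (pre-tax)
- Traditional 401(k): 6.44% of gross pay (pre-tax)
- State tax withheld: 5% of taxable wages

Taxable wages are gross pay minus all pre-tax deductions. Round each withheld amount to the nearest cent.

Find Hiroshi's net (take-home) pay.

$4,779.38

Traditional 401(k): $5,982.00 × 0.0644 = $385.24
SIMPLE IRA contribution: $5,982.00 × 0.0788 = $471.38
Pre-tax total = $385.24 + $471.38 = $856.62
Taxable wages = $5,982.00 − $856.62 = $5,125.38
State tax withheld: $5,125.38 × 0.05 = $256.27
Paid family leave insurance: $5,982.00 × 0.015 = $89.73
Total deductions = $385.24 + $471.38 + $256.27 + $89.73 = $1,202.62
Net pay = $5,982.00 − $1,202.62 = $4,779.38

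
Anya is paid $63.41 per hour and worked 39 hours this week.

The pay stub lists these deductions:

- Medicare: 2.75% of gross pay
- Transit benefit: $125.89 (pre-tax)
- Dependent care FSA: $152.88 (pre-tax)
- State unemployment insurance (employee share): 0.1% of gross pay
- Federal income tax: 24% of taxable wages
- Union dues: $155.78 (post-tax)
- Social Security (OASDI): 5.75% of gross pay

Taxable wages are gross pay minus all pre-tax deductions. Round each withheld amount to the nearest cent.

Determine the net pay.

$1,299.15

Gross pay: 39 × $63.41 = $2,472.99
Transit benefit: $125.89
Dependent care FSA: $152.88
Pre-tax total = $125.89 + $152.88 = $278.77
Taxable wages = $2,472.99 − $278.77 = $2,194.22
Federal income tax: $2,194.22 × 0.24 = $526.61
Medicare: $2,472.99 × 0.0275 = $68.01
Social Security (OASDI): $2,472.99 × 0.0575 = $142.20
State unemployment insurance (employee share): $2,472.99 × 0.001 = $2.47
Union dues: $155.78
Total deductions = $125.89 + $152.88 + $526.61 + $68.01 + $142.20 + $2.47 + $155.78 = $1,173.84
Net pay = $2,472.99 − $1,173.84 = $1,299.15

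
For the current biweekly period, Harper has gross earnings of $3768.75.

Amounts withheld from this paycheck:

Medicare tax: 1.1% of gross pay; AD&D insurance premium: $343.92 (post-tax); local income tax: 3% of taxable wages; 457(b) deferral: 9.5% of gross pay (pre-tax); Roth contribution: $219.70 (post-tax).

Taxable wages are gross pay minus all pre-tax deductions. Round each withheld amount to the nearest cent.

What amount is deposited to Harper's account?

457(b) deferral: $3768.75 × 0.095 = $358.03
Taxable wages = $3768.75 − $358.03 = $3410.72
Local income tax: $3410.72 × 0.03 = $102.32
Medicare tax: $3768.75 × 0.011 = $41.46
Roth contribution: $219.70
AD&D insurance premium: $343.92
Total deductions = $358.03 + $102.32 + $41.46 + $219.70 + $343.92 = $1065.43
Net pay = $3768.75 − $1065.43 = $2703.32

$2703.32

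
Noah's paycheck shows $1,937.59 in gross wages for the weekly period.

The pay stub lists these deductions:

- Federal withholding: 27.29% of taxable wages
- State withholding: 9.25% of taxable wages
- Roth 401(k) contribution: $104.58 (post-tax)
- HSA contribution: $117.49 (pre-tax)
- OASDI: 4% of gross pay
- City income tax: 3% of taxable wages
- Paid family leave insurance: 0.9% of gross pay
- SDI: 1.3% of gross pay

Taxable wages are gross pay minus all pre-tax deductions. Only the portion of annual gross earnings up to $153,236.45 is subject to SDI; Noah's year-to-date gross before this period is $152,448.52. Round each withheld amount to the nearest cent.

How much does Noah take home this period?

$890.67

HSA contribution: $117.49
Taxable wages = $1,937.59 − $117.49 = $1,820.10
Federal withholding: $1,820.10 × 0.2729 = $496.71
City income tax: $1,820.10 × 0.03 = $54.60
State withholding: $1,820.10 × 0.0925 = $168.36
Paid family leave insurance: $1,937.59 × 0.009 = $17.44
SDI: only $153,236.45 − $152,448.52 = $787.93 of this check is subject → $787.93 × 0.013 = $10.24
OASDI: $1,937.59 × 0.04 = $77.50
Roth 401(k) contribution: $104.58
Total deductions = $117.49 + $496.71 + $54.60 + $168.36 + $17.44 + $10.24 + $77.50 + $104.58 = $1,046.92
Net pay = $1,937.59 − $1,046.92 = $890.67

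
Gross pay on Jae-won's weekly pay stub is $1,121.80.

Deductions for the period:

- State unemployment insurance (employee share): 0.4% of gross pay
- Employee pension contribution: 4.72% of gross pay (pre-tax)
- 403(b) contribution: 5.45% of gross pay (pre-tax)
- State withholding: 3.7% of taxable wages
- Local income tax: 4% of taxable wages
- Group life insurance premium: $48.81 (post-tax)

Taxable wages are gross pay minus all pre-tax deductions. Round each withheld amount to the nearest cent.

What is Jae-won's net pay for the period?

Employee pension contribution: $1,121.80 × 0.0472 = $52.95
403(b) contribution: $1,121.80 × 0.0545 = $61.14
Pre-tax total = $52.95 + $61.14 = $114.09
Taxable wages = $1,121.80 − $114.09 = $1,007.71
Local income tax: $1,007.71 × 0.04 = $40.31
State withholding: $1,007.71 × 0.037 = $37.29
State unemployment insurance (employee share): $1,121.80 × 0.004 = $4.49
Group life insurance premium: $48.81
Total deductions = $52.95 + $61.14 + $40.31 + $37.29 + $4.49 + $48.81 = $244.99
Net pay = $1,121.80 − $244.99 = $876.81

$876.81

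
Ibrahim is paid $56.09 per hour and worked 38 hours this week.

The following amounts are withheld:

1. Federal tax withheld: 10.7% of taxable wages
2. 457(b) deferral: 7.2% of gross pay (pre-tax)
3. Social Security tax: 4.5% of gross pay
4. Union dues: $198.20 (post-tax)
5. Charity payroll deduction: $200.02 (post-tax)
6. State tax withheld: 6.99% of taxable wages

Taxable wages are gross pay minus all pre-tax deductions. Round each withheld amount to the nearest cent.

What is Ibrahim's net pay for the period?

Gross pay: 38 × $56.09 = $2,131.42
457(b) deferral: $2,131.42 × 0.072 = $153.46
Taxable wages = $2,131.42 − $153.46 = $1,977.96
State tax withheld: $1,977.96 × 0.0699 = $138.26
Federal tax withheld: $1,977.96 × 0.107 = $211.64
Social Security tax: $2,131.42 × 0.045 = $95.91
Union dues: $198.20
Charity payroll deduction: $200.02
Total deductions = $153.46 + $138.26 + $211.64 + $95.91 + $198.20 + $200.02 = $997.49
Net pay = $2,131.42 − $997.49 = $1,133.93

$1,133.93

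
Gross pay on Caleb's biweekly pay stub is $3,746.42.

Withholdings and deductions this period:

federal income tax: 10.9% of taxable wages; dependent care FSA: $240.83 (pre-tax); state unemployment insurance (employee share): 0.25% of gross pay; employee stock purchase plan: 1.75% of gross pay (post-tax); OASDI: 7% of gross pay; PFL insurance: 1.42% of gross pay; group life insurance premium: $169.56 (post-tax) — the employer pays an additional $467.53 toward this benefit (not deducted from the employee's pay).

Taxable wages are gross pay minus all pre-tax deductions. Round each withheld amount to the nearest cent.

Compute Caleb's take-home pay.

Dependent care FSA: $240.83
Taxable wages = $3,746.42 − $240.83 = $3,505.59
Federal income tax: $3,505.59 × 0.109 = $382.11
State unemployment insurance (employee share): $3,746.42 × 0.0025 = $9.37
OASDI: $3,746.42 × 0.07 = $262.25
PFL insurance: $3,746.42 × 0.0142 = $53.20
Employee stock purchase plan: $3,746.42 × 0.0175 = $65.56
Group life insurance premium: $169.56
(Employer's $467.53 toward group life insurance premium is not withheld from the employee.)
Total deductions = $240.83 + $382.11 + $9.37 + $262.25 + $53.20 + $65.56 + $169.56 = $1,182.88
Net pay = $3,746.42 − $1,182.88 = $2,563.54

$2,563.54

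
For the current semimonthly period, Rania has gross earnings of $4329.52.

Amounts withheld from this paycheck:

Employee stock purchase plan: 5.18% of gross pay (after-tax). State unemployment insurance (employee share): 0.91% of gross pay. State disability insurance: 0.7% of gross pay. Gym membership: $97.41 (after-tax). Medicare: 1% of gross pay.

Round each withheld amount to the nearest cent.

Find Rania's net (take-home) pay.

$3894.83

Medicare: $4329.52 × 0.01 = $43.30
State disability insurance: $4329.52 × 0.007 = $30.31
State unemployment insurance (employee share): $4329.52 × 0.0091 = $39.40
Gym membership: $97.41
Employee stock purchase plan: $4329.52 × 0.0518 = $224.27
Total deductions = $43.30 + $30.31 + $39.40 + $97.41 + $224.27 = $434.69
Net pay = $4329.52 − $434.69 = $3894.83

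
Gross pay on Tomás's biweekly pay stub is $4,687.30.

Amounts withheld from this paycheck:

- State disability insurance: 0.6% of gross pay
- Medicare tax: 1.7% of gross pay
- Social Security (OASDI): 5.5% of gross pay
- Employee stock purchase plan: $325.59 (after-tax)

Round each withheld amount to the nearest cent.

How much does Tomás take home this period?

$3,996.11

State disability insurance: $4,687.30 × 0.006 = $28.12
Social Security (OASDI): $4,687.30 × 0.055 = $257.80
Medicare tax: $4,687.30 × 0.017 = $79.68
Employee stock purchase plan: $325.59
Total deductions = $28.12 + $257.80 + $79.68 + $325.59 = $691.19
Net pay = $4,687.30 − $691.19 = $3,996.11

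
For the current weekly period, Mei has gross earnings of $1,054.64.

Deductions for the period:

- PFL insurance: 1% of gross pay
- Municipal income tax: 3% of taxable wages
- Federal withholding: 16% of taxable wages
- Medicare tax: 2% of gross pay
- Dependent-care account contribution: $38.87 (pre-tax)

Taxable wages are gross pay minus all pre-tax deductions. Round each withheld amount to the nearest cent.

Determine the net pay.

$791.14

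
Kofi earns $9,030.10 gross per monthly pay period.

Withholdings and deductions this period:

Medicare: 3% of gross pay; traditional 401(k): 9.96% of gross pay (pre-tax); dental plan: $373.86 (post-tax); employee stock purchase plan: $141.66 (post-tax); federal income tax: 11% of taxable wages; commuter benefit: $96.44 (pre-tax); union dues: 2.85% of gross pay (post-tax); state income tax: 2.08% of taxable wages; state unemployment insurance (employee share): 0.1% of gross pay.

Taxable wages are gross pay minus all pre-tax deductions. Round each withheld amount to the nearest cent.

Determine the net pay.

Traditional 401(k): $9,030.10 × 0.0996 = $899.40
Commuter benefit: $96.44
Pre-tax total = $899.40 + $96.44 = $995.84
Taxable wages = $9,030.10 − $995.84 = $8,034.26
Federal income tax: $8,034.26 × 0.11 = $883.77
State income tax: $8,034.26 × 0.0208 = $167.11
Medicare: $9,030.10 × 0.03 = $270.90
State unemployment insurance (employee share): $9,030.10 × 0.001 = $9.03
Employee stock purchase plan: $141.66
Dental plan: $373.86
Union dues: $9,030.10 × 0.0285 = $257.36
Total deductions = $899.40 + $96.44 + $883.77 + $167.11 + $270.90 + $9.03 + $141.66 + $373.86 + $257.36 = $3,099.53
Net pay = $9,030.10 − $3,099.53 = $5,930.57

$5,930.57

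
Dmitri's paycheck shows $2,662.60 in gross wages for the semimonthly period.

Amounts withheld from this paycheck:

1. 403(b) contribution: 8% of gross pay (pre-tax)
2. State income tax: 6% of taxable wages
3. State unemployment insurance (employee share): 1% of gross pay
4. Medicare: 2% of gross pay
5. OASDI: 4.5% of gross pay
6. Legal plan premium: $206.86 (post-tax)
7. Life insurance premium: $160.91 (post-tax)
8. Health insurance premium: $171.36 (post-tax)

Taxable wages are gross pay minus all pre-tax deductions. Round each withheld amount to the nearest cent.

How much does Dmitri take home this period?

403(b) contribution: $2,662.60 × 0.08 = $213.01
Taxable wages = $2,662.60 − $213.01 = $2,449.59
State income tax: $2,449.59 × 0.06 = $146.98
OASDI: $2,662.60 × 0.045 = $119.82
Medicare: $2,662.60 × 0.02 = $53.25
State unemployment insurance (employee share): $2,662.60 × 0.01 = $26.63
Legal plan premium: $206.86
Health insurance premium: $171.36
Life insurance premium: $160.91
Total deductions = $213.01 + $146.98 + $119.82 + $53.25 + $26.63 + $206.86 + $171.36 + $160.91 = $1,098.82
Net pay = $2,662.60 − $1,098.82 = $1,563.78

$1,563.78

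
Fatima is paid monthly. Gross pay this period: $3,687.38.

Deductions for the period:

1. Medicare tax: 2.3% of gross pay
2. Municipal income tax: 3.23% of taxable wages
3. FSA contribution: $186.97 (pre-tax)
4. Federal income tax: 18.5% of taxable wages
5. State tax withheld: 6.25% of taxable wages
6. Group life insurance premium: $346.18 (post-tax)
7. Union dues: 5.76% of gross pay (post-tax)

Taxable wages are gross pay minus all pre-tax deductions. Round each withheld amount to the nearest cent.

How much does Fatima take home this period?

$1,877.61

FSA contribution: $186.97
Taxable wages = $3,687.38 − $186.97 = $3,500.41
Municipal income tax: $3,500.41 × 0.0323 = $113.06
State tax withheld: $3,500.41 × 0.0625 = $218.78
Federal income tax: $3,500.41 × 0.185 = $647.58
Medicare tax: $3,687.38 × 0.023 = $84.81
Union dues: $3,687.38 × 0.0576 = $212.39
Group life insurance premium: $346.18
Total deductions = $186.97 + $113.06 + $218.78 + $647.58 + $84.81 + $212.39 + $346.18 = $1,809.77
Net pay = $3,687.38 − $1,809.77 = $1,877.61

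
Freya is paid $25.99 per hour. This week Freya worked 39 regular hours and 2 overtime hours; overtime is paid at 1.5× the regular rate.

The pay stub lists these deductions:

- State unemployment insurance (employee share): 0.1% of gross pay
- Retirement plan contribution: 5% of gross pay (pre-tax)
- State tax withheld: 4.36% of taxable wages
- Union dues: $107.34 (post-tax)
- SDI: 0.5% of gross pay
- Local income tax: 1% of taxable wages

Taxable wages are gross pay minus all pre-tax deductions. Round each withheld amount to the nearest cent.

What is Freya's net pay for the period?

Regular pay: 39 × $25.99 = $1,013.61
Overtime pay: 2 × $25.99 × 1.5 = $77.97
Gross pay = $1,013.61 + $77.97 = $1,091.58
Retirement plan contribution: $1,091.58 × 0.05 = $54.58
Taxable wages = $1,091.58 − $54.58 = $1,037.00
State tax withheld: $1,037.00 × 0.0436 = $45.21
Local income tax: $1,037.00 × 0.01 = $10.37
State unemployment insurance (employee share): $1,091.58 × 0.001 = $1.09
SDI: $1,091.58 × 0.005 = $5.46
Union dues: $107.34
Total deductions = $54.58 + $45.21 + $10.37 + $1.09 + $5.46 + $107.34 = $224.05
Net pay = $1,091.58 − $224.05 = $867.53

$867.53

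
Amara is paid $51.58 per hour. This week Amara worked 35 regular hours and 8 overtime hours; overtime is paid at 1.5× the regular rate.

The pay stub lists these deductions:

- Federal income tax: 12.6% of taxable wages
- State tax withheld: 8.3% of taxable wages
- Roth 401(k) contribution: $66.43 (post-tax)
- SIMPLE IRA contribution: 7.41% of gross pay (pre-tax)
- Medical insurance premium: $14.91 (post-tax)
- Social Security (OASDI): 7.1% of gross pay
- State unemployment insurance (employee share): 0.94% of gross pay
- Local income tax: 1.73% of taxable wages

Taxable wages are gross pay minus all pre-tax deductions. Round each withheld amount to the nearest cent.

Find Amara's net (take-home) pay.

$1,460.42

Regular pay: 35 × $51.58 = $1,805.30
Overtime pay: 8 × $51.58 × 1.5 = $618.96
Gross pay = $1,805.30 + $618.96 = $2,424.26
SIMPLE IRA contribution: $2,424.26 × 0.0741 = $179.64
Taxable wages = $2,424.26 − $179.64 = $2,244.62
Local income tax: $2,244.62 × 0.0173 = $38.83
Federal income tax: $2,244.62 × 0.126 = $282.82
State tax withheld: $2,244.62 × 0.083 = $186.30
Social Security (OASDI): $2,424.26 × 0.071 = $172.12
State unemployment insurance (employee share): $2,424.26 × 0.0094 = $22.79
Roth 401(k) contribution: $66.43
Medical insurance premium: $14.91
Total deductions = $179.64 + $38.83 + $282.82 + $186.30 + $172.12 + $22.79 + $66.43 + $14.91 = $963.84
Net pay = $2,424.26 − $963.84 = $1,460.42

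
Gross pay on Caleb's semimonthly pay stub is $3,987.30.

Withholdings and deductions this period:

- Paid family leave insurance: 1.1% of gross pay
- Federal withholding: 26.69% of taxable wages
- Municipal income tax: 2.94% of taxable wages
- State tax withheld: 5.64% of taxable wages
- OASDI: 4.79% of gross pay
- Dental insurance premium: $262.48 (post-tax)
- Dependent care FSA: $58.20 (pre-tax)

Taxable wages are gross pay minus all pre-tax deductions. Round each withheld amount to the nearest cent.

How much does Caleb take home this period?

Dependent care FSA: $58.20
Taxable wages = $3,987.30 − $58.20 = $3,929.10
State tax withheld: $3,929.10 × 0.0564 = $221.60
Federal withholding: $3,929.10 × 0.2669 = $1,048.68
Municipal income tax: $3,929.10 × 0.0294 = $115.52
Paid family leave insurance: $3,987.30 × 0.011 = $43.86
OASDI: $3,987.30 × 0.0479 = $190.99
Dental insurance premium: $262.48
Total deductions = $58.20 + $221.60 + $1,048.68 + $115.52 + $43.86 + $190.99 + $262.48 = $1,941.33
Net pay = $3,987.30 − $1,941.33 = $2,045.97

$2,045.97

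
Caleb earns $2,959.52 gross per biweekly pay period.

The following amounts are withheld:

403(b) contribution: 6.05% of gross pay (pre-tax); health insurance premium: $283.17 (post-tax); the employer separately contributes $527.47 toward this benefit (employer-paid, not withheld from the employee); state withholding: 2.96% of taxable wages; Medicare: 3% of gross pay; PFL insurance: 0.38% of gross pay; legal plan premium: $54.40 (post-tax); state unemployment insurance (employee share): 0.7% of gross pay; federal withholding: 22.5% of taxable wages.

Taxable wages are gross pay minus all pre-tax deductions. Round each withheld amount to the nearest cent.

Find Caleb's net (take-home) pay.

403(b) contribution: $2,959.52 × 0.0605 = $179.05
Taxable wages = $2,959.52 − $179.05 = $2,780.47
Federal withholding: $2,780.47 × 0.225 = $625.61
State withholding: $2,780.47 × 0.0296 = $82.30
Medicare: $2,959.52 × 0.03 = $88.79
PFL insurance: $2,959.52 × 0.0038 = $11.25
State unemployment insurance (employee share): $2,959.52 × 0.007 = $20.72
Legal plan premium: $54.40
Health insurance premium: $283.17
(Employer's $527.47 toward health insurance premium is not withheld from the employee.)
Total deductions = $179.05 + $625.61 + $82.30 + $88.79 + $11.25 + $20.72 + $54.40 + $283.17 = $1,345.29
Net pay = $2,959.52 − $1,345.29 = $1,614.23

$1,614.23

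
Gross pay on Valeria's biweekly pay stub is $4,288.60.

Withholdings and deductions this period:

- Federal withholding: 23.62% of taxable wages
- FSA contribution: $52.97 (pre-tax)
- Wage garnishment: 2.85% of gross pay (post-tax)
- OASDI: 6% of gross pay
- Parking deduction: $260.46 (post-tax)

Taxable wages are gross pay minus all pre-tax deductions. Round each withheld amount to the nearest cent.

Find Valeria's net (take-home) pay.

$2,595.16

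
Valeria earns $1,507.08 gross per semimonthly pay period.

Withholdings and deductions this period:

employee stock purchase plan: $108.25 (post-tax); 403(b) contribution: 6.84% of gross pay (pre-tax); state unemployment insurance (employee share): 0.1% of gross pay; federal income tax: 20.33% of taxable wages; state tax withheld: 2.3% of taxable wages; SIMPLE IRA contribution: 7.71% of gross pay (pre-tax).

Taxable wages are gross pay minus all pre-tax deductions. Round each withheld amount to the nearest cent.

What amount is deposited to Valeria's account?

SIMPLE IRA contribution: $1,507.08 × 0.0771 = $116.20
403(b) contribution: $1,507.08 × 0.0684 = $103.08
Pre-tax total = $116.20 + $103.08 = $219.28
Taxable wages = $1,507.08 − $219.28 = $1,287.80
State tax withheld: $1,287.80 × 0.023 = $29.62
Federal income tax: $1,287.80 × 0.2033 = $261.81
State unemployment insurance (employee share): $1,507.08 × 0.001 = $1.51
Employee stock purchase plan: $108.25
Total deductions = $116.20 + $103.08 + $29.62 + $261.81 + $1.51 + $108.25 = $620.47
Net pay = $1,507.08 − $620.47 = $886.61

$886.61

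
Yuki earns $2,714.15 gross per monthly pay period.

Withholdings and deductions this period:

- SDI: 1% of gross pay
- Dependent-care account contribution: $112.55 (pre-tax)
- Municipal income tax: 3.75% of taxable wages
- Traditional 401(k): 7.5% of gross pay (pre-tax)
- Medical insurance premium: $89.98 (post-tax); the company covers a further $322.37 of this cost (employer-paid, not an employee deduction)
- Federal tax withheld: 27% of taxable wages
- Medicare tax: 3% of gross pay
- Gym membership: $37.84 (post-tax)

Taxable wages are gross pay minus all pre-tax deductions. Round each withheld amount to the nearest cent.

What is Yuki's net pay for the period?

Dependent-care account contribution: $112.55
Traditional 401(k): $2,714.15 × 0.075 = $203.56
Pre-tax total = $112.55 + $203.56 = $316.11
Taxable wages = $2,714.15 − $316.11 = $2,398.04
Municipal income tax: $2,398.04 × 0.0375 = $89.93
Federal tax withheld: $2,398.04 × 0.27 = $647.47
Medicare tax: $2,714.15 × 0.03 = $81.42
SDI: $2,714.15 × 0.01 = $27.14
Medical insurance premium: $89.98
Gym membership: $37.84
(Employer's $322.37 toward medical insurance premium is not withheld from the employee.)
Total deductions = $112.55 + $203.56 + $89.93 + $647.47 + $81.42 + $27.14 + $89.98 + $37.84 = $1,289.89
Net pay = $2,714.15 − $1,289.89 = $1,424.26

$1,424.26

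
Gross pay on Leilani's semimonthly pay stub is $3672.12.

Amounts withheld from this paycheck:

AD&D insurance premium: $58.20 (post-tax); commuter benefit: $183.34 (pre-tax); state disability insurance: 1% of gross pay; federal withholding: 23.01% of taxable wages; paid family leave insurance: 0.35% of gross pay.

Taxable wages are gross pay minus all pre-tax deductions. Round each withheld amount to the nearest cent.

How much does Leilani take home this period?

Commuter benefit: $183.34
Taxable wages = $3672.12 − $183.34 = $3488.78
Federal withholding: $3488.78 × 0.2301 = $802.77
State disability insurance: $3672.12 × 0.01 = $36.72
Paid family leave insurance: $3672.12 × 0.0035 = $12.85
AD&D insurance premium: $58.20
Total deductions = $183.34 + $802.77 + $36.72 + $12.85 + $58.20 = $1093.88
Net pay = $3672.12 − $1093.88 = $2578.24

$2578.24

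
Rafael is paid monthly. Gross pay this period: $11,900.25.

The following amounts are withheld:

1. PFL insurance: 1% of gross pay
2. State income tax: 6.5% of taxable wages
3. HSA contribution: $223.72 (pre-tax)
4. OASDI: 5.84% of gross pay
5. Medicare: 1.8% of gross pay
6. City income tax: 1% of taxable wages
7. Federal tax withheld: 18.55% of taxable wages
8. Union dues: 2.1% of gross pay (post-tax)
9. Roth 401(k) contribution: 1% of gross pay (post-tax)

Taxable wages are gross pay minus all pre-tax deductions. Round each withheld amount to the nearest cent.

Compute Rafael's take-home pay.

HSA contribution: $223.72
Taxable wages = $11,900.25 − $223.72 = $11,676.53
City income tax: $11,676.53 × 0.01 = $116.77
State income tax: $11,676.53 × 0.065 = $758.97
Federal tax withheld: $11,676.53 × 0.1855 = $2,166.00
OASDI: $11,900.25 × 0.0584 = $694.97
PFL insurance: $11,900.25 × 0.01 = $119.00
Medicare: $11,900.25 × 0.018 = $214.20
Roth 401(k) contribution: $11,900.25 × 0.01 = $119.00
Union dues: $11,900.25 × 0.021 = $249.91
Total deductions = $223.72 + $116.77 + $758.97 + $2,166.00 + $694.97 + $119.00 + $214.20 + $119.00 + $249.91 = $4,662.54
Net pay = $11,900.25 − $4,662.54 = $7,237.71

$7,237.71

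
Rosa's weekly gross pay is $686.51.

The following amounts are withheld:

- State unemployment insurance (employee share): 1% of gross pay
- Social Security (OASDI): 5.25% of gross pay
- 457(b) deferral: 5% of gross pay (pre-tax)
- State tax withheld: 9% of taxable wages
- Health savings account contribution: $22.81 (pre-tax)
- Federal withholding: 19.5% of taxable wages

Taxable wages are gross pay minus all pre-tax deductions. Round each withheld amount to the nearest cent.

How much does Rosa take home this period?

$407.09

457(b) deferral: $686.51 × 0.05 = $34.33
Health savings account contribution: $22.81
Pre-tax total = $34.33 + $22.81 = $57.14
Taxable wages = $686.51 − $57.14 = $629.37
Federal withholding: $629.37 × 0.195 = $122.73
State tax withheld: $629.37 × 0.09 = $56.64
Social Security (OASDI): $686.51 × 0.0525 = $36.04
State unemployment insurance (employee share): $686.51 × 0.01 = $6.87
Total deductions = $34.33 + $22.81 + $122.73 + $56.64 + $36.04 + $6.87 = $279.42
Net pay = $686.51 − $279.42 = $407.09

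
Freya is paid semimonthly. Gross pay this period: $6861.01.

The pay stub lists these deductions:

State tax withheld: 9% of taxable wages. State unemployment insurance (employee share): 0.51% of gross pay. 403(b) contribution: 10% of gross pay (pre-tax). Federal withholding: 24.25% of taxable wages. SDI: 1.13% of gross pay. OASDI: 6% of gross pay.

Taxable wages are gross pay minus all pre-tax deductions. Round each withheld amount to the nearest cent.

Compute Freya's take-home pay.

403(b) contribution: $6861.01 × 0.1 = $686.10
Taxable wages = $6861.01 − $686.10 = $6174.91
Federal withholding: $6174.91 × 0.2425 = $1497.42
State tax withheld: $6174.91 × 0.09 = $555.74
OASDI: $6861.01 × 0.06 = $411.66
SDI: $6861.01 × 0.0113 = $77.53
State unemployment insurance (employee share): $6861.01 × 0.0051 = $34.99
Total deductions = $686.10 + $1497.42 + $555.74 + $411.66 + $77.53 + $34.99 = $3263.44
Net pay = $6861.01 − $3263.44 = $3597.57

$3597.57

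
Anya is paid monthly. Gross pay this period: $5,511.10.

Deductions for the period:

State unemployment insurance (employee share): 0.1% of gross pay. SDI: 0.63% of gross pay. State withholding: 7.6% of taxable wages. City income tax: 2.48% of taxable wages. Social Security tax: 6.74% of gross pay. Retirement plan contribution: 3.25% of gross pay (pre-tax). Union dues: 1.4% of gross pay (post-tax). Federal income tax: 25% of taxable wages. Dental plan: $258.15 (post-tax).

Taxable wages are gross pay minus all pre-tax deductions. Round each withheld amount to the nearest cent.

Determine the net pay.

Retirement plan contribution: $5,511.10 × 0.0325 = $179.11
Taxable wages = $5,511.10 − $179.11 = $5,331.99
Federal income tax: $5,331.99 × 0.25 = $1,333.00
State withholding: $5,331.99 × 0.076 = $405.23
City income tax: $5,331.99 × 0.0248 = $132.23
State unemployment insurance (employee share): $5,511.10 × 0.001 = $5.51
SDI: $5,511.10 × 0.0063 = $34.72
Social Security tax: $5,511.10 × 0.0674 = $371.45
Union dues: $5,511.10 × 0.014 = $77.16
Dental plan: $258.15
Total deductions = $179.11 + $1,333.00 + $405.23 + $132.23 + $5.51 + $34.72 + $371.45 + $77.16 + $258.15 = $2,796.56
Net pay = $5,511.10 − $2,796.56 = $2,714.54

$2,714.54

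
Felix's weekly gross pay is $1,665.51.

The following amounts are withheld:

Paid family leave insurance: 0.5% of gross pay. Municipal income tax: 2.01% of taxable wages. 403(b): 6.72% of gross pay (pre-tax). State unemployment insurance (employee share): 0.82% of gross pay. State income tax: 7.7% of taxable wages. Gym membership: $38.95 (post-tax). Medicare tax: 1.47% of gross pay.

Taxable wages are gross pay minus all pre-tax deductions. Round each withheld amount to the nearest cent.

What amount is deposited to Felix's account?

$1,317.31

403(b): $1,665.51 × 0.0672 = $111.92
Taxable wages = $1,665.51 − $111.92 = $1,553.59
Municipal income tax: $1,553.59 × 0.0201 = $31.23
State income tax: $1,553.59 × 0.077 = $119.63
Medicare tax: $1,665.51 × 0.0147 = $24.48
Paid family leave insurance: $1,665.51 × 0.005 = $8.33
State unemployment insurance (employee share): $1,665.51 × 0.0082 = $13.66
Gym membership: $38.95
Total deductions = $111.92 + $31.23 + $119.63 + $24.48 + $8.33 + $13.66 + $38.95 = $348.20
Net pay = $1,665.51 − $348.20 = $1,317.31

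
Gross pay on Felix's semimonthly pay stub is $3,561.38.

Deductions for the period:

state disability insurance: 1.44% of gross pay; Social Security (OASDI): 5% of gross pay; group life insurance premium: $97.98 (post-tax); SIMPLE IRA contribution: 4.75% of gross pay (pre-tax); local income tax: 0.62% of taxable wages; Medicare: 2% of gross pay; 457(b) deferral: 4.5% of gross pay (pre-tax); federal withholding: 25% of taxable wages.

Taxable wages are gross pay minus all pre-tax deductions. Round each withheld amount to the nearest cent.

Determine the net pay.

SIMPLE IRA contribution: $3,561.38 × 0.0475 = $169.17
457(b) deferral: $3,561.38 × 0.045 = $160.26
Pre-tax total = $169.17 + $160.26 = $329.43
Taxable wages = $3,561.38 − $329.43 = $3,231.95
Local income tax: $3,231.95 × 0.0062 = $20.04
Federal withholding: $3,231.95 × 0.25 = $807.99
Medicare: $3,561.38 × 0.02 = $71.23
Social Security (OASDI): $3,561.38 × 0.05 = $178.07
State disability insurance: $3,561.38 × 0.0144 = $51.28
Group life insurance premium: $97.98
Total deductions = $169.17 + $160.26 + $20.04 + $807.99 + $71.23 + $178.07 + $51.28 + $97.98 = $1,556.02
Net pay = $3,561.38 − $1,556.02 = $2,005.36

$2,005.36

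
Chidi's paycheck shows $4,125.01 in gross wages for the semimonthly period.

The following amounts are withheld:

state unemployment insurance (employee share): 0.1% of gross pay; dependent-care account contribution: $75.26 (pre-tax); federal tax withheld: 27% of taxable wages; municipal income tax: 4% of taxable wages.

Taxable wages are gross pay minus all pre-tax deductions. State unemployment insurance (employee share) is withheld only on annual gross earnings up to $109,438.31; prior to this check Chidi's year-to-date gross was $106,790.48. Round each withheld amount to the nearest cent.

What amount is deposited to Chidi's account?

Dependent-care account contribution: $75.26
Taxable wages = $4,125.01 − $75.26 = $4,049.75
Federal tax withheld: $4,049.75 × 0.27 = $1,093.43
Municipal income tax: $4,049.75 × 0.04 = $161.99
State unemployment insurance (employee share): only $109,438.31 − $106,790.48 = $2,647.83 of this check is subject → $2,647.83 × 0.001 = $2.65
Total deductions = $75.26 + $1,093.43 + $161.99 + $2.65 = $1,333.33
Net pay = $4,125.01 − $1,333.33 = $2,791.68

$2,791.68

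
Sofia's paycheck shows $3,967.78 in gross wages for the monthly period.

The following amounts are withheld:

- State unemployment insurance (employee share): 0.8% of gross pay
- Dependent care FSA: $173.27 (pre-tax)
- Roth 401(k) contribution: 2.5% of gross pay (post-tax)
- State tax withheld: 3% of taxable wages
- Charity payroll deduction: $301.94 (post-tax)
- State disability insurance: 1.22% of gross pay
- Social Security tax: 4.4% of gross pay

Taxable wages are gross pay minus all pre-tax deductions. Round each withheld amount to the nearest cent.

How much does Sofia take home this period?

$3,024.81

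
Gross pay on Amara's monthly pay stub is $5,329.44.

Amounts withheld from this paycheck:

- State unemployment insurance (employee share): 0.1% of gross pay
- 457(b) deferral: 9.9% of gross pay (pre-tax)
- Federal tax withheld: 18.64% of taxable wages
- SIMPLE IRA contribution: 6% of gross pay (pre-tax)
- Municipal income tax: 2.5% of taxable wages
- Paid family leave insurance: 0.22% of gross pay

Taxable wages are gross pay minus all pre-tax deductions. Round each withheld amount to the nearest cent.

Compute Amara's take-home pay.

SIMPLE IRA contribution: $5,329.44 × 0.06 = $319.77
457(b) deferral: $5,329.44 × 0.099 = $527.61
Pre-tax total = $319.77 + $527.61 = $847.38
Taxable wages = $5,329.44 − $847.38 = $4,482.06
Federal tax withheld: $4,482.06 × 0.1864 = $835.46
Municipal income tax: $4,482.06 × 0.025 = $112.05
State unemployment insurance (employee share): $5,329.44 × 0.001 = $5.33
Paid family leave insurance: $5,329.44 × 0.0022 = $11.72
Total deductions = $319.77 + $527.61 + $835.46 + $112.05 + $5.33 + $11.72 = $1,811.94
Net pay = $5,329.44 − $1,811.94 = $3,517.50

$3,517.50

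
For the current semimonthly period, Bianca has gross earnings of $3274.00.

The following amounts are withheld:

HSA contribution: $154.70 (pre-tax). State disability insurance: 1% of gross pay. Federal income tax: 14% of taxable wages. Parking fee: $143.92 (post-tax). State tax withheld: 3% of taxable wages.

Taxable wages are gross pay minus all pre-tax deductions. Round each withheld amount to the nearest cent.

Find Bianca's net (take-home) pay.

$2412.36

HSA contribution: $154.70
Taxable wages = $3274.00 − $154.70 = $3119.30
Federal income tax: $3119.30 × 0.14 = $436.70
State tax withheld: $3119.30 × 0.03 = $93.58
State disability insurance: $3274.00 × 0.01 = $32.74
Parking fee: $143.92
Total deductions = $154.70 + $436.70 + $93.58 + $32.74 + $143.92 = $861.64
Net pay = $3274.00 − $861.64 = $2412.36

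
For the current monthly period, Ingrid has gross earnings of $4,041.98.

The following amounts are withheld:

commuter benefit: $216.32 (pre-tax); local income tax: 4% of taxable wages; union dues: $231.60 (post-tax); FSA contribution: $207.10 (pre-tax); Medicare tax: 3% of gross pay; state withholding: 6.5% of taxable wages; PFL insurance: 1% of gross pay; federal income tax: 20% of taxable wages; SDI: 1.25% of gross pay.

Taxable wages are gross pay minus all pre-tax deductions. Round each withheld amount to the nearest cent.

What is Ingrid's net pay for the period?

$2,071.10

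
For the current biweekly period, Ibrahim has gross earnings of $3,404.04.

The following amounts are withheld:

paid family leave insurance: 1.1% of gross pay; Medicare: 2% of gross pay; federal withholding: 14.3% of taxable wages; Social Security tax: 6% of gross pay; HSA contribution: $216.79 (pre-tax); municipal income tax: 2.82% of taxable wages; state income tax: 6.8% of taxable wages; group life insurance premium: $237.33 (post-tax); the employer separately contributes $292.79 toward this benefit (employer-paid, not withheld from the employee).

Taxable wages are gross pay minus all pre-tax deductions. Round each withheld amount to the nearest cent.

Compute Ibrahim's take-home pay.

$1,877.77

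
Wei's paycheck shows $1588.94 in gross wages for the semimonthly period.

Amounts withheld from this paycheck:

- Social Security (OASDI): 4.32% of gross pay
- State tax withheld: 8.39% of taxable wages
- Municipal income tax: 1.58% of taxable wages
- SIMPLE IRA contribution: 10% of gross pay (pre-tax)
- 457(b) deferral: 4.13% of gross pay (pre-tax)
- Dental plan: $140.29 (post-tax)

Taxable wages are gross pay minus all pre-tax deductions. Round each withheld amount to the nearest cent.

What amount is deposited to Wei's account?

$1019.46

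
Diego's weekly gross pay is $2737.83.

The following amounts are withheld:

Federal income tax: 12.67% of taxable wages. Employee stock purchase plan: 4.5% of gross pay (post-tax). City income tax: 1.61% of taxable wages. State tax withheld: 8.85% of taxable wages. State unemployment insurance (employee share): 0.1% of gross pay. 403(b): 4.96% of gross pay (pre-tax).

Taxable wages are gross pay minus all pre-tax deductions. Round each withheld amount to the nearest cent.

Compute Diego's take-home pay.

$1874.24

403(b): $2737.83 × 0.0496 = $135.80
Taxable wages = $2737.83 − $135.80 = $2602.03
Federal income tax: $2602.03 × 0.1267 = $329.68
City income tax: $2602.03 × 0.0161 = $41.89
State tax withheld: $2602.03 × 0.0885 = $230.28
State unemployment insurance (employee share): $2737.83 × 0.001 = $2.74
Employee stock purchase plan: $2737.83 × 0.045 = $123.20
Total deductions = $135.80 + $329.68 + $41.89 + $230.28 + $2.74 + $123.20 = $863.59
Net pay = $2737.83 − $863.59 = $1874.24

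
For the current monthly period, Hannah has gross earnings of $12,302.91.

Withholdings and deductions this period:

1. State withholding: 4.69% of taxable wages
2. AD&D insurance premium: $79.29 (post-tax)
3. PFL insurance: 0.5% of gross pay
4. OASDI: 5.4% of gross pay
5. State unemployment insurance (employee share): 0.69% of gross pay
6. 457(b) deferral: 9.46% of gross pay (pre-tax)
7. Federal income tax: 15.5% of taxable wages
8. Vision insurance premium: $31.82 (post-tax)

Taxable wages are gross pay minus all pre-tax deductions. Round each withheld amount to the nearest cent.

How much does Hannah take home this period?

457(b) deferral: $12,302.91 × 0.0946 = $1,163.86
Taxable wages = $12,302.91 − $1,163.86 = $11,139.05
Federal income tax: $11,139.05 × 0.155 = $1,726.55
State withholding: $11,139.05 × 0.0469 = $522.42
State unemployment insurance (employee share): $12,302.91 × 0.0069 = $84.89
PFL insurance: $12,302.91 × 0.005 = $61.51
OASDI: $12,302.91 × 0.054 = $664.36
Vision insurance premium: $31.82
AD&D insurance premium: $79.29
Total deductions = $1,163.86 + $1,726.55 + $522.42 + $84.89 + $61.51 + $664.36 + $31.82 + $79.29 = $4,334.70
Net pay = $12,302.91 − $4,334.70 = $7,968.21

$7,968.21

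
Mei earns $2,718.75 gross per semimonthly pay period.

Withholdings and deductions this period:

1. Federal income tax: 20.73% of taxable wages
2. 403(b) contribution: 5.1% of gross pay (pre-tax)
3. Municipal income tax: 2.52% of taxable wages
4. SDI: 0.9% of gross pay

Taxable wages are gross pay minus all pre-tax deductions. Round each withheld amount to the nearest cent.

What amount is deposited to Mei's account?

403(b) contribution: $2,718.75 × 0.051 = $138.66
Taxable wages = $2,718.75 − $138.66 = $2,580.09
Federal income tax: $2,580.09 × 0.2073 = $534.85
Municipal income tax: $2,580.09 × 0.0252 = $65.02
SDI: $2,718.75 × 0.009 = $24.47
Total deductions = $138.66 + $534.85 + $65.02 + $24.47 = $763.00
Net pay = $2,718.75 − $763.00 = $1,955.75

$1,955.75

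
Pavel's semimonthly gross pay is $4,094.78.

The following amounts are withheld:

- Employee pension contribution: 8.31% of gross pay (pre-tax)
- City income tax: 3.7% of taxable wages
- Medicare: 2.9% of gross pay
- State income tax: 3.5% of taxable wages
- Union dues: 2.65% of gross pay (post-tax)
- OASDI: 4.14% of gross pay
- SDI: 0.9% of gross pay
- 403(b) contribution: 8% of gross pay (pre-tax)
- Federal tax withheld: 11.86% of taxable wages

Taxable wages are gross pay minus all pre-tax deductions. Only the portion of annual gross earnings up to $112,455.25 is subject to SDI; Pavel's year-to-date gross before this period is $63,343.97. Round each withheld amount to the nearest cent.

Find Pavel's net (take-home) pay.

$2,340.12

403(b) contribution: $4,094.78 × 0.08 = $327.58
Employee pension contribution: $4,094.78 × 0.0831 = $340.28
Pre-tax total = $327.58 + $340.28 = $667.86
Taxable wages = $4,094.78 − $667.86 = $3,426.92
Federal tax withheld: $3,426.92 × 0.1186 = $406.43
City income tax: $3,426.92 × 0.037 = $126.80
State income tax: $3,426.92 × 0.035 = $119.94
SDI: cap not yet reached, full $4,094.78 is subject → $4,094.78 × 0.009 = $36.85
Medicare: $4,094.78 × 0.029 = $118.75
OASDI: $4,094.78 × 0.0414 = $169.52
Union dues: $4,094.78 × 0.0265 = $108.51
Total deductions = $327.58 + $340.28 + $406.43 + $126.80 + $119.94 + $36.85 + $118.75 + $169.52 + $108.51 = $1,754.66
Net pay = $4,094.78 − $1,754.66 = $2,340.12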